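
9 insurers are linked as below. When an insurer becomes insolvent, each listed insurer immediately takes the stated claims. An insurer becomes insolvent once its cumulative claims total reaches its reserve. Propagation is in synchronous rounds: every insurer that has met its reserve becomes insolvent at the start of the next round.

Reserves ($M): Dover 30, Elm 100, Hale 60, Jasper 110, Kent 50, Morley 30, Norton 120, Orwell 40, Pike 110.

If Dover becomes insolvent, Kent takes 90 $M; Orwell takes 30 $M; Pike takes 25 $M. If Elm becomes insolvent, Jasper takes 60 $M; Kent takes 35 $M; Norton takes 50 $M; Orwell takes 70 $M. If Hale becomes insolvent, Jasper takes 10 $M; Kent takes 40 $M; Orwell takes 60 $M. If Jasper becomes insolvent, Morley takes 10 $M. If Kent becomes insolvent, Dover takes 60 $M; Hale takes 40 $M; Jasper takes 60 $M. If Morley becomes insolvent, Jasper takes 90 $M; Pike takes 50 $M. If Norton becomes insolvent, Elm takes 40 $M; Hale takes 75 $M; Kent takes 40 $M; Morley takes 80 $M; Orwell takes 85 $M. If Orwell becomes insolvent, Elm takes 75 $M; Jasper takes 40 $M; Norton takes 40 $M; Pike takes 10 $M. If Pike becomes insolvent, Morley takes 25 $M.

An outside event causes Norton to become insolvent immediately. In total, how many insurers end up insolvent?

Round 1 — Norton becomes insolvent (initial).
  Elm: +40 → 40 < 100
  Hale: +75 → 75 ≥ 60
  Kent: +40 → 40 < 50
  Morley: +80 → 80 ≥ 30
  Orwell: +85 → 85 ≥ 40
Round 2 — Hale, Morley, Orwell become insolvent.
  Elm: +75 → 115 ≥ 100
  Jasper: +10+90+40 → 140 ≥ 110
  Kent: +40 → 80 ≥ 50
  Pike: +50+10 → 60 < 110
Round 3 — Elm, Jasper, Kent become insolvent.
  Dover: +60 → 60 ≥ 30
Round 4 — Dover becomes insolvent.
  Pike: +25 → 85 < 110
No further insolvencies.

8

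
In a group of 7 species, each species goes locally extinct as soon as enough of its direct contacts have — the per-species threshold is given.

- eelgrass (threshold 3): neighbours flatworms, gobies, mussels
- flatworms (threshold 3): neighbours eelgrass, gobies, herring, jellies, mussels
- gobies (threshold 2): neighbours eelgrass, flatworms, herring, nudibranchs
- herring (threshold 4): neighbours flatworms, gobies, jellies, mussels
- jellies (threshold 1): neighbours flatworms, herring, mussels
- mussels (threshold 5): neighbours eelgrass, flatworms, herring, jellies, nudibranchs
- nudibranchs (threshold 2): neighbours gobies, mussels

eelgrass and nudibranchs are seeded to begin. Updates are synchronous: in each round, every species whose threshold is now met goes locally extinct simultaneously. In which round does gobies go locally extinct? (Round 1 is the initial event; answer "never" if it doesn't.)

2

Round 1 — eelgrass, nudibranchs go locally extinct (initial).
Round 2 — checking thresholds:
  flatworms: 1 of 5 neighbours < 3, holds.
  gobies: 2 of 4 neighbours ≥ 2, goes locally extinct.
  mussels: 2 of 5 neighbours < 5, holds.
Round 3 — no new extinctions; cascade stops.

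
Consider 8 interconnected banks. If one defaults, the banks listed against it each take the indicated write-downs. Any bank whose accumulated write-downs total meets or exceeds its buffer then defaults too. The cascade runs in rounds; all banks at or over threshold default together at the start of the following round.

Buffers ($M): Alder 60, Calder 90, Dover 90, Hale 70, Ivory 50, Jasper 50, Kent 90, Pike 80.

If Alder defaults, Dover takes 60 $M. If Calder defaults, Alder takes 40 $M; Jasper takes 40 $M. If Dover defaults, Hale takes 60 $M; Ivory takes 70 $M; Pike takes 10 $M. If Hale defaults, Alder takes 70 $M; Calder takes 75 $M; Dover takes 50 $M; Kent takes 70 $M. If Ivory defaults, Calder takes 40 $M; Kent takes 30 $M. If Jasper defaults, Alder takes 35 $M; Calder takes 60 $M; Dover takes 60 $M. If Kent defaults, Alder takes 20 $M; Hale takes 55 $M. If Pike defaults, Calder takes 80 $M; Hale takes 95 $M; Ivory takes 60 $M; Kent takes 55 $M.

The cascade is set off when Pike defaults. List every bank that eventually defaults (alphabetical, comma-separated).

Round 1 — Pike defaults (initial).
  Calder: +80 → 80 < 90
  Hale: +95 → 95 ≥ 70
  Ivory: +60 → 60 ≥ 50
  Kent: +55 → 55 < 90
Round 2 — Hale, Ivory default.
  Alder: +70 → 70 ≥ 60
  Calder: +75+40 → 195 ≥ 90
  Dover: +50 → 50 < 90
  Kent: +70+30 → 155 ≥ 90
Round 3 — Alder, Calder, Kent default.
  Dover: +60 → 110 ≥ 90
  Jasper: +40 → 40 < 50
Round 4 — Dover defaults.
No further defaults.

Alder, Calder, Dover, Hale, Ivory, Kent, Pike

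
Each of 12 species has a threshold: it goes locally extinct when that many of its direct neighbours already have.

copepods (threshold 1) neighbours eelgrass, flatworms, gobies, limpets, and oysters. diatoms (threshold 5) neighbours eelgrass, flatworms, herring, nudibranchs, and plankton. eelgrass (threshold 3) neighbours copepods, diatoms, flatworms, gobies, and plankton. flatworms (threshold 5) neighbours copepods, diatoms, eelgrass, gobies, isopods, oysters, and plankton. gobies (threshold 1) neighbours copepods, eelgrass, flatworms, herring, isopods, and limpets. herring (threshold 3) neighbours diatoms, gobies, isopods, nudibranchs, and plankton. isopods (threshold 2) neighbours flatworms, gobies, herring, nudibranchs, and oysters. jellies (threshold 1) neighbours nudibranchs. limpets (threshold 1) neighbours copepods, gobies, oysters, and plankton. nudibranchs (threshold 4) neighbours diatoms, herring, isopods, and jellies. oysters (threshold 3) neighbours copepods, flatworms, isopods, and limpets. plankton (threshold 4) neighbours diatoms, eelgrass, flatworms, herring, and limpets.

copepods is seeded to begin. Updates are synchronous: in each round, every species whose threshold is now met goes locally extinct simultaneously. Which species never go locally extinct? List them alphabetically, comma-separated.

diatoms, eelgrass, flatworms, herring, isopods, jellies, nudibranchs, oysters, plankton

Round 1 — copepods goes locally extinct (initial).
Round 2 — checking thresholds:
  eelgrass: 1 of 5 neighbours < 3, holds.
  flatworms: 1 of 7 neighbours < 5, holds.
  gobies: 1 of 6 neighbours ≥ 1, goes locally extinct.
  limpets: 1 of 4 neighbours ≥ 1, goes locally extinct.
  oysters: 1 of 4 neighbours < 3, holds.
Round 3 — no new extinctions; cascade stops.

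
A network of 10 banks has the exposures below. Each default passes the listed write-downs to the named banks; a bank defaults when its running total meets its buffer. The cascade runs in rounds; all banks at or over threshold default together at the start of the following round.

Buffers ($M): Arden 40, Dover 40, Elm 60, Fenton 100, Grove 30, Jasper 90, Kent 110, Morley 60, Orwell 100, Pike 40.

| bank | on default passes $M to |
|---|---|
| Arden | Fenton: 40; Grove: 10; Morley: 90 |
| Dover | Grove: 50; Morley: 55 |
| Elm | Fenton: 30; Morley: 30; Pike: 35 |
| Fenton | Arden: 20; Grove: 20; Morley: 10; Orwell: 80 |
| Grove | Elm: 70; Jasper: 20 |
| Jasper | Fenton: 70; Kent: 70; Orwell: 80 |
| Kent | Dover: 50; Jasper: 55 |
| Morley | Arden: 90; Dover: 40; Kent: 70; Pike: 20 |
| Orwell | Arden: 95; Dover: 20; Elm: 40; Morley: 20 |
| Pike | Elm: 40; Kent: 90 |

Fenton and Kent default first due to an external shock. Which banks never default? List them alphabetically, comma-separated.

Round 1 — Fenton, Kent default (initial).
  Arden: +20 → 20 < 40
  Dover: +50 → 50 ≥ 40
  Grove: +20 → 20 < 30
  Jasper: +55 → 55 < 90
  Morley: +10 → 10 < 60
  Orwell: +80 → 80 < 100
Round 2 — Dover defaults.
  Grove: +50 → 70 ≥ 30
  Morley: +55 → 65 ≥ 60
Round 3 — Grove, Morley default.
  Arden: +90 → 110 ≥ 40
  Elm: +70 → 70 ≥ 60
  Jasper: +20 → 75 < 90
  Pike: +20 → 20 < 40
Round 4 — Arden, Elm default.
  Pike: +35 → 55 ≥ 40
Round 5 — Pike defaults.
No further defaults.

Jasper, Orwell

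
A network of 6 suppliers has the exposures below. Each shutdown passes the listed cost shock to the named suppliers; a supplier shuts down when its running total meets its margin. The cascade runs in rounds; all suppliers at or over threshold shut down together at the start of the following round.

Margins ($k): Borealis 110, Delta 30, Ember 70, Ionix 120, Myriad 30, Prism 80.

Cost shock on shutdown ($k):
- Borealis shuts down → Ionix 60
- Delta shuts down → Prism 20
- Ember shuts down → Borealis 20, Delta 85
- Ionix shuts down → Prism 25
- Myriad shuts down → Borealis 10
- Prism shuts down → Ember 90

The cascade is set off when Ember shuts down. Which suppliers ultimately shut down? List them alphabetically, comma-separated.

Round 1 — Ember shuts down (initial).
  Borealis: +20 → 20 < 110
  Delta: +85 → 85 ≥ 30
Round 2 — Delta shuts down.
  Prism: +20 → 20 < 80
No further shutdowns.

Delta, Ember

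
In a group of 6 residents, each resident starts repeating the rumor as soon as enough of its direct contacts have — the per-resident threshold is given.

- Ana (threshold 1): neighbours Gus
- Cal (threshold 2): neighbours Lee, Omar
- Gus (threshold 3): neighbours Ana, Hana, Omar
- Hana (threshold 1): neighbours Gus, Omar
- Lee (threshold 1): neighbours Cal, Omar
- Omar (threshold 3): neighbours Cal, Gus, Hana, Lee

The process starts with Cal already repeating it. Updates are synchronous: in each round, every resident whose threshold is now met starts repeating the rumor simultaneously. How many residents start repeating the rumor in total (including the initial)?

Round 1 — Cal starts repeating the rumor (initial).
Round 2 — checking thresholds:
  Lee: 1 of 2 neighbours ≥ 1, starts repeating the rumor.
  Omar: 1 of 4 neighbours < 3, holds.
Round 3 — no new spreads; cascade stops.

2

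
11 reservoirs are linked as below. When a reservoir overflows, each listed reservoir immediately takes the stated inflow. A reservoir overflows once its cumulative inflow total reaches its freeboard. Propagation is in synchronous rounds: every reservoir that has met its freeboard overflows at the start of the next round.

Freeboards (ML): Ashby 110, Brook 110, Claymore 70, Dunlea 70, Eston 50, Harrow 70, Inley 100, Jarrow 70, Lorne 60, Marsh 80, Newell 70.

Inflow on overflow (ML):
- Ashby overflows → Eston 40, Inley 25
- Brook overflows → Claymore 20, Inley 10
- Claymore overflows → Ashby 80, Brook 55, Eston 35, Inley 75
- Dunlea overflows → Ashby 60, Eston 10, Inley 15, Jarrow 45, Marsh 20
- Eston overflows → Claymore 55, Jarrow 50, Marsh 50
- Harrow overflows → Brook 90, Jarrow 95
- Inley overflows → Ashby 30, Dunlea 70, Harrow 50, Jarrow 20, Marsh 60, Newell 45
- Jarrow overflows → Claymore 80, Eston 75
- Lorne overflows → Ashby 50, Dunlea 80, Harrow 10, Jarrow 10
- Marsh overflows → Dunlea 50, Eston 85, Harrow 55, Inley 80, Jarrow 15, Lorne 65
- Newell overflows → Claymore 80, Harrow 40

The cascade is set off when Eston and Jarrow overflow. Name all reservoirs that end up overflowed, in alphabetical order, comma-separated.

Round 1 — Eston, Jarrow overflow (initial).
  Claymore: +55+80 → 135 ≥ 70
  Marsh: +50 → 50 < 80
Round 2 — Claymore overflows.
  Ashby: +80 → 80 < 110
  Brook: +55 → 55 < 110
  Inley: +75 → 75 < 100
No further overflows.

Claymore, Eston, Jarrow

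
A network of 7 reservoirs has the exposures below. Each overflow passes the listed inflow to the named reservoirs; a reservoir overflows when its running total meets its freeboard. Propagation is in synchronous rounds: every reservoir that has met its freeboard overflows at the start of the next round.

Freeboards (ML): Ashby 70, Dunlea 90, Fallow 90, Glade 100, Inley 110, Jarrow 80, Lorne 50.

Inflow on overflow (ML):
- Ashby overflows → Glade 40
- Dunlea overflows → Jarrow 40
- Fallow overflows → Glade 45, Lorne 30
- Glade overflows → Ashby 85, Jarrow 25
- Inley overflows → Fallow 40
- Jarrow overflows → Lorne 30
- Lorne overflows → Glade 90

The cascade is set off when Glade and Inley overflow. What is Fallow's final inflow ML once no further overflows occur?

40

Round 1 — Glade, Inley overflow (initial).
  Ashby: +85 → 85 ≥ 70
  Fallow: +40 → 40 < 90
  Jarrow: +25 → 25 < 80
Round 2 — Ashby overflows.
No further overflows.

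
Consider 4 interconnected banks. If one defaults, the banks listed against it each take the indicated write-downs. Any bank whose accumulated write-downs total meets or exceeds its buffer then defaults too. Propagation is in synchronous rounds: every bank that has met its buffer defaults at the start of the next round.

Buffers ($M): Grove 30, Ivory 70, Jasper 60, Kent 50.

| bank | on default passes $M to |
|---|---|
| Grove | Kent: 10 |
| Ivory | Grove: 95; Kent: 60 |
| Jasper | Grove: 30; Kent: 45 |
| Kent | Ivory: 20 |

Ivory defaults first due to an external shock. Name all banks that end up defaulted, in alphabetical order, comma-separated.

Grove, Ivory, Kent

Round 1 — Ivory defaults (initial).
  Grove: +95 → 95 ≥ 30
  Kent: +60 → 60 ≥ 50
Round 2 — Grove, Kent default.
No further defaults.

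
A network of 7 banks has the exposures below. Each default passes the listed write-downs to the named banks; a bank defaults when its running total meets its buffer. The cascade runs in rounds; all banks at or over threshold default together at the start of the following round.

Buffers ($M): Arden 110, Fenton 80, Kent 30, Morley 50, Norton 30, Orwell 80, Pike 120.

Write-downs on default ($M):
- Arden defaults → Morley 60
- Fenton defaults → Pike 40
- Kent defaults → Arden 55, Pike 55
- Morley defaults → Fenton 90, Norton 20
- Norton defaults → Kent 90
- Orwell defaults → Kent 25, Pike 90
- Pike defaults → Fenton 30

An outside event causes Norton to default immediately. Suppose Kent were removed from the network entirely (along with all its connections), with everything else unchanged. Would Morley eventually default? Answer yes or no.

With Kent removed:
Round 1 — Norton defaults (initial).
No further defaults.

no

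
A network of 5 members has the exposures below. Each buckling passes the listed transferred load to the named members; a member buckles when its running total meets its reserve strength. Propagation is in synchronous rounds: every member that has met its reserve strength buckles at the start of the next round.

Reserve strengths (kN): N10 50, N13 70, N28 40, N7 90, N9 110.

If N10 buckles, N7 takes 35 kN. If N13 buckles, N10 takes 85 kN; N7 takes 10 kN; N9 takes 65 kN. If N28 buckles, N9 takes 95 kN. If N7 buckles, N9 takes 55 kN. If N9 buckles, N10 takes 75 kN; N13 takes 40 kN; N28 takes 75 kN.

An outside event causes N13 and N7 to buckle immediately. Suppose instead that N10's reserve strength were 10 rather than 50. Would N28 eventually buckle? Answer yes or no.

With N10's reserve strength at 10:
Round 1 — N13, N7 buckle (initial).
  N10: +85 → 85 ≥ 10
  N9: +65+55 → 120 ≥ 110
Round 2 — N10, N9 buckle.
  N28: +75 → 75 ≥ 40
Round 3 — N28 buckles.
No further bucklings.

yes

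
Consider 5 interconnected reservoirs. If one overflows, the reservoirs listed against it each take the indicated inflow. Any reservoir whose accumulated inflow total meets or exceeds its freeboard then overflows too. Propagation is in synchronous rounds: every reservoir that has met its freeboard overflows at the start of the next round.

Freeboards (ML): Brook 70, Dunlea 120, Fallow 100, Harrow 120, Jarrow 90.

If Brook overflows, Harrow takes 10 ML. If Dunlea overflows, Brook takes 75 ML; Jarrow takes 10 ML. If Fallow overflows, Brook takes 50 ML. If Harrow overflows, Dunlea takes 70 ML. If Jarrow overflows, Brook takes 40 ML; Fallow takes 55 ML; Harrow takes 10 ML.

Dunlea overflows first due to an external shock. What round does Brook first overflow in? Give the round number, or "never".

Round 1 — Dunlea overflows (initial).
  Brook: +75 → 75 ≥ 70
  Jarrow: +10 → 10 < 90
Round 2 — Brook overflows.
  Harrow: +10 → 10 < 120
No further overflows.

2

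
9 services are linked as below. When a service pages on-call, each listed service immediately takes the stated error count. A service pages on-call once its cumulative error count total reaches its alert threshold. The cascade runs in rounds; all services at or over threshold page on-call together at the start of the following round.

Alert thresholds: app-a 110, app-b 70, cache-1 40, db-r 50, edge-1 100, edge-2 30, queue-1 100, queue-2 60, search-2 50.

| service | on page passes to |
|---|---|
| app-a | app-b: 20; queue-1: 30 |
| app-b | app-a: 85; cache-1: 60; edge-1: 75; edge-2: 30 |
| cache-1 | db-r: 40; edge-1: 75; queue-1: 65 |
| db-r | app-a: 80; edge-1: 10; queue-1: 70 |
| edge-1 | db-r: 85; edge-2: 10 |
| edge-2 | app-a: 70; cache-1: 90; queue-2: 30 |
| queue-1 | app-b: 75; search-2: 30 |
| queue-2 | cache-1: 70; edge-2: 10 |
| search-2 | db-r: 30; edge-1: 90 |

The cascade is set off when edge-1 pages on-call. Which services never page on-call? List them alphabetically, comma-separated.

Round 1 — edge-1 pages on-call (initial).
  db-r: +85 → 85 ≥ 50
  edge-2: +10 → 10 < 30
Round 2 — db-r pages on-call.
  app-a: +80 → 80 < 110
  queue-1: +70 → 70 < 100
No further pages.

app-a, app-b, cache-1, edge-2, queue-1, queue-2, search-2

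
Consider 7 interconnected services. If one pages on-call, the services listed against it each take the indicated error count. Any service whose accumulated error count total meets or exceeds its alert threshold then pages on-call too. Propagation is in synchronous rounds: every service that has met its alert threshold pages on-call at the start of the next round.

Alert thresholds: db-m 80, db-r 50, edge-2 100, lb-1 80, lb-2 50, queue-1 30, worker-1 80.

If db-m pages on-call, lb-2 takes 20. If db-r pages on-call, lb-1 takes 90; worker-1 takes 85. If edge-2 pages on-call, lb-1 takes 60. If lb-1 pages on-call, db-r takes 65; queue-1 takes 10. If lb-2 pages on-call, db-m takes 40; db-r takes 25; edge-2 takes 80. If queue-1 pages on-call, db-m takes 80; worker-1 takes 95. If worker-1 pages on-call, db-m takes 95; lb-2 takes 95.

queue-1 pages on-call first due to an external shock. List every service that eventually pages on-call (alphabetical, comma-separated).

db-m, lb-2, queue-1, worker-1

Round 1 — queue-1 pages on-call (initial).
  db-m: +80 → 80 ≥ 80
  worker-1: +95 → 95 ≥ 80
Round 2 — db-m, worker-1 page on-call.
  lb-2: +20+95 → 115 ≥ 50
Round 3 — lb-2 pages on-call.
  db-r: +25 → 25 < 50
  edge-2: +80 → 80 < 100
No further pages.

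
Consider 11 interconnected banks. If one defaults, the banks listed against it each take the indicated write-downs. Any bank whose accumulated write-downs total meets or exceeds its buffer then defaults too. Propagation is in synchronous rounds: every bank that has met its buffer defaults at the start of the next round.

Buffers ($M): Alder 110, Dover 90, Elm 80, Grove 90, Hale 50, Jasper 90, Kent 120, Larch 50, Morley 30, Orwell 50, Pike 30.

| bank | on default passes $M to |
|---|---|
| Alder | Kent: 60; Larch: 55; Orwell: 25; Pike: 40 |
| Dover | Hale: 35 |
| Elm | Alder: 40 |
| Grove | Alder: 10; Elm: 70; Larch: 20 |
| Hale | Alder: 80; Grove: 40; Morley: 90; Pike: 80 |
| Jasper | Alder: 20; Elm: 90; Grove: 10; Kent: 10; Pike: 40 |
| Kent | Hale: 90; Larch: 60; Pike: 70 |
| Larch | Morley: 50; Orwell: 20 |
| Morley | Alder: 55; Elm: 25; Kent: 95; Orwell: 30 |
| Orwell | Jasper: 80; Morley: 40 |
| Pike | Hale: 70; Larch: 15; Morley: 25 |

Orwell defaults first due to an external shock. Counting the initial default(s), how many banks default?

2

Round 1 — Orwell defaults (initial).
  Jasper: +80 → 80 < 90
  Morley: +40 → 40 ≥ 30
Round 2 — Morley defaults.
  Alder: +55 → 55 < 110
  Elm: +25 → 25 < 80
  Kent: +95 → 95 < 120
No further defaults.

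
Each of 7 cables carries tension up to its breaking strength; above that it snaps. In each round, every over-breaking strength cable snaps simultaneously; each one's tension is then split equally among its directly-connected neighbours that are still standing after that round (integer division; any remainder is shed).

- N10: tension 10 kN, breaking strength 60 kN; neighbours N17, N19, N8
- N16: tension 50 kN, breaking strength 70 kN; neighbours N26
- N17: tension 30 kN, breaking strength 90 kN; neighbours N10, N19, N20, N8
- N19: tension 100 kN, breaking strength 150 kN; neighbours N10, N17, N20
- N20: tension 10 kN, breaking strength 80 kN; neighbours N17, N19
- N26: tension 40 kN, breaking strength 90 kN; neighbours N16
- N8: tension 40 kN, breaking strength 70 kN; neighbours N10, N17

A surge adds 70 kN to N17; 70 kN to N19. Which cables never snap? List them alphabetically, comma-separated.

Round 1 — N17 at 100 > 90; N19 at 170 > 150. N17, N19 snap.
  N17 sheds 100 kN to N10, N20, N8: 33 each (1 lost).
    N10: 10+33 = 43 ≤ 60
    N20: 10+33 = 43 ≤ 80
    N8: 40+33 = 73 > 70
  N19 sheds 170 kN to N10, N20: 85 each.
    N10: 43+85 = 128 > 60
    N20: 43+85 = 128 > 80
Round 2 — N10, N20, N8 snap.
  N10 sheds 128 kN: no online neighbours, lost.
  N20 sheds 128 kN: no online neighbours, lost.
  N8 sheds 73 kN: no online neighbours, lost.
No further breaks.

N16, N26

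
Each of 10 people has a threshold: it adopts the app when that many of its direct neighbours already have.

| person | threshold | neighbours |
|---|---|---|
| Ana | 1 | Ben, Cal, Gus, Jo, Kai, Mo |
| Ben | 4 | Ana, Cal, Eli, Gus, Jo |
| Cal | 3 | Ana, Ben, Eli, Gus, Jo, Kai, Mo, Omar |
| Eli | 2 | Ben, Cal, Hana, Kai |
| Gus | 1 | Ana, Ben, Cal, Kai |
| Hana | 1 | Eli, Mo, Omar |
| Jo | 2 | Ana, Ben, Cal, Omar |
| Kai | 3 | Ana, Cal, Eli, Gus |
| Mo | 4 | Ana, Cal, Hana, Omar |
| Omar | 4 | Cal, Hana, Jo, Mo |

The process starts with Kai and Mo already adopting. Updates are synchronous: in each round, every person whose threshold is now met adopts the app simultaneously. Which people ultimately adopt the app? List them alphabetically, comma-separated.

Ana, Ben, Cal, Eli, Gus, Hana, Jo, Kai, Mo, Omar

Round 1 — Kai, Mo adopt the app (initial).
Round 2 — checking thresholds:
  Ana: 2 of 6 neighbours ≥ 1, adopts the app.
  Cal: 2 of 8 neighbours < 3, below threshold.
  Eli: 1 of 4 neighbours < 2, below threshold.
  Gus: 1 of 4 neighbours ≥ 1, adopts the app.
  Hana: 1 of 3 neighbours ≥ 1, adopts the app.
  Omar: 1 of 4 neighbours < 4, below threshold.
Round 3 — checking thresholds:
  Ben: 2 of 5 neighbours < 4, below threshold.
  Cal: 4 of 8 neighbours ≥ 3, adopts the app.
  Eli: 2 of 4 neighbours ≥ 2, adopts the app.
  Jo: 1 of 4 neighbours < 2, below threshold.
  Omar: 2 of 4 neighbours < 4, below threshold.
Round 4 — checking thresholds:
  Ben: 4 of 5 neighbours ≥ 4, adopts the app.
  Jo: 2 of 4 neighbours ≥ 2, adopts the app.
  Omar: 3 of 4 neighbours < 4, below threshold.
Round 5 — checking thresholds:
  Omar: 4 of 4 neighbours ≥ 4, adopts the app.
Round 6 — no new adoptions; cascade stops.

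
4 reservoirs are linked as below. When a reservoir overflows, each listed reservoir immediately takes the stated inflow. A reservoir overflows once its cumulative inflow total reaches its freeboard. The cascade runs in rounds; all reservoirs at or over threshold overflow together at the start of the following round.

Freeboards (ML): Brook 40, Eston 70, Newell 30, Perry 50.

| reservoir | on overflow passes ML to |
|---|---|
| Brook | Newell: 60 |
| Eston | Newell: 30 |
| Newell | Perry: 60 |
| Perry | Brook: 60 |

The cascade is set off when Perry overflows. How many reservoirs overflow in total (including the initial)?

Round 1 — Perry overflows (initial).
  Brook: +60 → 60 ≥ 40
Round 2 — Brook overflows.
  Newell: +60 → 60 ≥ 30
Round 3 — Newell overflows.
No further overflows.

3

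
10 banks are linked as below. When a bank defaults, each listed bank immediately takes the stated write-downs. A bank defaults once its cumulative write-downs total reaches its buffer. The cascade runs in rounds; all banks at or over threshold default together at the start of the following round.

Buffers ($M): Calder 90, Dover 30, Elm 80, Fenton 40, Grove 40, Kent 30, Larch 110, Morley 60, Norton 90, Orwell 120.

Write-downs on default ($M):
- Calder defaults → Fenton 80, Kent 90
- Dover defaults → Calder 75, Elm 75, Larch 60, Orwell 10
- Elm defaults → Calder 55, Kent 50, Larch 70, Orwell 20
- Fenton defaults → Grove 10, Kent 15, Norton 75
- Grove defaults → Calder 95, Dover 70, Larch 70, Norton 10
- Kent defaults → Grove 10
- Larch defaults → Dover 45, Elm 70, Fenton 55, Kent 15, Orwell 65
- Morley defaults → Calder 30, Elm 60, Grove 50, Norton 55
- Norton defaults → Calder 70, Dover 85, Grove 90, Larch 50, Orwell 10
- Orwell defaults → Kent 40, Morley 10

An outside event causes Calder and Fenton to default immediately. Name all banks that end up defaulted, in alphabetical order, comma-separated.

Round 1 — Calder, Fenton default (initial).
  Grove: +10 → 10 < 40
  Kent: +90+15 → 105 ≥ 30
  Norton: +75 → 75 < 90
Round 2 — Kent defaults.
  Grove: +10 → 20 < 40
No further defaults.

Calder, Fenton, Kent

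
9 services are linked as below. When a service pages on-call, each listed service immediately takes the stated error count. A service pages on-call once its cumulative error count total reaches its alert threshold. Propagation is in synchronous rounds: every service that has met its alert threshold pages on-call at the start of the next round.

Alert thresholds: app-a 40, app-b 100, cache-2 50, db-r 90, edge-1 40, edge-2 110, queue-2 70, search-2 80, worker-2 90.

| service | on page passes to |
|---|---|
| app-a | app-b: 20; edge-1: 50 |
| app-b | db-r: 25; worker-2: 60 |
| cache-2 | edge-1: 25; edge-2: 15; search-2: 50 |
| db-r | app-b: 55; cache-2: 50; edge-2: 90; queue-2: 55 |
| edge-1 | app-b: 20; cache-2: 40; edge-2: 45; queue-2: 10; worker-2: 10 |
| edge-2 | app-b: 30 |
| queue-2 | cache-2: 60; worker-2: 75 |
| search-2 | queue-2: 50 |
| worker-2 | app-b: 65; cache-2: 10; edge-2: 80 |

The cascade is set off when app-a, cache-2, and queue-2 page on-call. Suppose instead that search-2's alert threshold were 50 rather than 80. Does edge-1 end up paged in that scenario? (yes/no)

yes

With search-2's alert threshold at 50:
Round 1 — app-a, cache-2, queue-2 page on-call (initial).
  app-b: +20 → 20 < 100
  edge-1: +50+25 → 75 ≥ 40
  edge-2: +15 → 15 < 110
  search-2: +50 → 50 ≥ 50
  worker-2: +75 → 75 < 90
Round 2 — edge-1, search-2 page on-call.
  app-b: +20 → 40 < 100
  edge-2: +45 → 60 < 110
  worker-2: +10 → 85 < 90
No further pages.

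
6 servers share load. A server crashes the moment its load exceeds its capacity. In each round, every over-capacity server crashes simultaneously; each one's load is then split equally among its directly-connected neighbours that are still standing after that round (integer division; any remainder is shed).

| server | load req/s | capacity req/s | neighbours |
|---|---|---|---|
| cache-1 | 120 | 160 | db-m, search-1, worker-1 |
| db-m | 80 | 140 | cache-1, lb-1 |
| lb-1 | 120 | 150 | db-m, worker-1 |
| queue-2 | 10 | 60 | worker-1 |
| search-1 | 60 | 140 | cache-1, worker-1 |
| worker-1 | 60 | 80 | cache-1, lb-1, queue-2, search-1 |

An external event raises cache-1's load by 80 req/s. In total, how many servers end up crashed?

5

Round 1 — cache-1 at 200 > 160. cache-1 crashes.
  cache-1 sheds 200 req/s to db-m, search-1, worker-1: 66 each (2 lost).
    db-m: 80+66 = 146 > 140
    search-1: 60+66 = 126 ≤ 140
    worker-1: 60+66 = 126 > 80
Round 2 — db-m, worker-1 crash.
  db-m sheds 146 req/s to lb-1: 146 each.
    lb-1: 120+146 = 266 > 150
  worker-1 sheds 126 req/s to lb-1, queue-2, search-1: 42 each.
    lb-1: 266+42 = 308 > 150
    queue-2: 10+42 = 52 ≤ 60
    search-1: 126+42 = 168 > 140
Round 3 — lb-1, search-1 crash.
  lb-1 sheds 308 req/s: no online neighbours, lost.
  search-1 sheds 168 req/s: no online neighbours, lost.
No further crashes.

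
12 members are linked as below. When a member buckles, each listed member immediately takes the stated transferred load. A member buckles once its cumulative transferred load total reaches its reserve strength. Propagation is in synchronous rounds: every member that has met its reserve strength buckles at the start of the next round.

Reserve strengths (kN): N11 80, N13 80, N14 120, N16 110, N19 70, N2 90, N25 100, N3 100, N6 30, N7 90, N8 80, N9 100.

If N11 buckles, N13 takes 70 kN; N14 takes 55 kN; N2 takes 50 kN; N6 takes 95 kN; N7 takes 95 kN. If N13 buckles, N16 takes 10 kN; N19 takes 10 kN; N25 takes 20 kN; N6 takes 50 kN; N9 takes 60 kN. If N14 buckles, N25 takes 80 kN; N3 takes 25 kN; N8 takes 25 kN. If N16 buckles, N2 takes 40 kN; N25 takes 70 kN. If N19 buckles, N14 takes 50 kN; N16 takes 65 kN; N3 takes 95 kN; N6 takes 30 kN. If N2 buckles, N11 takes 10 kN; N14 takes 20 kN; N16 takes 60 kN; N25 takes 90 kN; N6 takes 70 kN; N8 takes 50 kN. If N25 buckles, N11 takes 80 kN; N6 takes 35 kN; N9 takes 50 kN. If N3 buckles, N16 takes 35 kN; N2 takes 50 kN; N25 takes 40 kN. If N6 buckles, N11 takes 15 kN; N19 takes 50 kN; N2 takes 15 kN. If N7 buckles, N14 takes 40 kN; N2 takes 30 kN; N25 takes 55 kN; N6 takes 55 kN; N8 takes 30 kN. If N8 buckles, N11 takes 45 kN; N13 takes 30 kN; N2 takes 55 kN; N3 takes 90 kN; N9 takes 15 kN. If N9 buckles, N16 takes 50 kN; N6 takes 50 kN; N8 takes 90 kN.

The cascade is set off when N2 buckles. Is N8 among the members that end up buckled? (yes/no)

Round 1 — N2 buckles (initial).
  N11: +10 → 10 < 80
  N14: +20 → 20 < 120
  N16: +60 → 60 < 110
  N25: +90 → 90 < 100
  N6: +70 → 70 ≥ 30
  N8: +50 → 50 < 80
Round 2 — N6 buckles.
  N11: +15 → 25 < 80
  N19: +50 → 50 < 70
No further bucklings.

no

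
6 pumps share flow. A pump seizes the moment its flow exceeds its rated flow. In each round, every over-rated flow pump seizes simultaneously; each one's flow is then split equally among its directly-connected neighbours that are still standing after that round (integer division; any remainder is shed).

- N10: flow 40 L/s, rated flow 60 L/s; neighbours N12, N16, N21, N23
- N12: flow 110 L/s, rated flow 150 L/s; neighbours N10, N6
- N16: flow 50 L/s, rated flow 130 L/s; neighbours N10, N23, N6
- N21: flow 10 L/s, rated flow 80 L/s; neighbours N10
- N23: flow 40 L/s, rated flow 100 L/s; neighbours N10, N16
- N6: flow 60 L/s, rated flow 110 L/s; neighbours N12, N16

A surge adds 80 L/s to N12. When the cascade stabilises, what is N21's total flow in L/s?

Round 1 — N12 at 190 > 150. N12 seizes.
  N12 sheds 190 L/s to N10, N6: 95 each.
    N10: 40+95 = 135 > 60
    N6: 60+95 = 155 > 110
Round 2 — N10, N6 seize.
  N10 sheds 135 L/s to N16, N21, N23: 45 each.
    N16: 50+45 = 95 ≤ 130
    N21: 10+45 = 55 ≤ 80
    N23: 40+45 = 85 ≤ 100
  N6 sheds 155 L/s to N16: 155 each.
    N16: 95+155 = 250 > 130
Round 3 — N16 seizes.
  N16 sheds 250 L/s to N23: 250 each.
    N23: 85+250 = 335 > 100
Round 4 — N23 seizes.
  N23 sheds 335 L/s: no online neighbours, lost.
No further seizures.

55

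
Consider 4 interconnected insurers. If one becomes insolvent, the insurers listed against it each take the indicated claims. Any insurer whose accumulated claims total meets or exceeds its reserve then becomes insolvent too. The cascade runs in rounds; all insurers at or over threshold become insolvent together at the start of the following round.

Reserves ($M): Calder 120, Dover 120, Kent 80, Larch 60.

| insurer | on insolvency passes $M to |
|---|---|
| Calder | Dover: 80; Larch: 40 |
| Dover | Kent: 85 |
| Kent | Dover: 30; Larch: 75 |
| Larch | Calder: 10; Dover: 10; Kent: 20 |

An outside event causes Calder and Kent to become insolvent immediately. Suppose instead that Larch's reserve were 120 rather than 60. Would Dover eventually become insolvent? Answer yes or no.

With Larch's reserve at 120:
Round 1 — Calder, Kent become insolvent (initial).
  Dover: +80+30 → 110 < 120
  Larch: +40+75 → 115 < 120
No further insolvencies.

no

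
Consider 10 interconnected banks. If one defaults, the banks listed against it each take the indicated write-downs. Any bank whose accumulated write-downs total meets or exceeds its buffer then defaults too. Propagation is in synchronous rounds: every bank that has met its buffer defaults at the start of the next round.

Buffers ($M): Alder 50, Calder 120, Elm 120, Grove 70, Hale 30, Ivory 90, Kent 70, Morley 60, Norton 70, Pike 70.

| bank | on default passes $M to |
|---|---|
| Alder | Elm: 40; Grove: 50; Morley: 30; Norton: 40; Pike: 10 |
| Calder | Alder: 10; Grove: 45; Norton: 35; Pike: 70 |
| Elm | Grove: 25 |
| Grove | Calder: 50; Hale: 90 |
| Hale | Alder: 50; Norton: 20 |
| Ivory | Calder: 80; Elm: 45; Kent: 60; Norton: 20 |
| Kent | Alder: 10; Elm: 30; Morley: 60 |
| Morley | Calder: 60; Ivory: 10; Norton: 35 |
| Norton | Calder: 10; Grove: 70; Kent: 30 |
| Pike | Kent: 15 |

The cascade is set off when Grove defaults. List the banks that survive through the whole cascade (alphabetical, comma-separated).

Round 1 — Grove defaults (initial).
  Calder: +50 → 50 < 120
  Hale: +90 → 90 ≥ 30
Round 2 — Hale defaults.
  Alder: +50 → 50 ≥ 50
  Norton: +20 → 20 < 70
Round 3 — Alder defaults.
  Elm: +40 → 40 < 120
  Morley: +30 → 30 < 60
  Norton: +40 → 60 < 70
  Pike: +10 → 10 < 70
No further defaults.

Calder, Elm, Ivory, Kent, Morley, Norton, Pike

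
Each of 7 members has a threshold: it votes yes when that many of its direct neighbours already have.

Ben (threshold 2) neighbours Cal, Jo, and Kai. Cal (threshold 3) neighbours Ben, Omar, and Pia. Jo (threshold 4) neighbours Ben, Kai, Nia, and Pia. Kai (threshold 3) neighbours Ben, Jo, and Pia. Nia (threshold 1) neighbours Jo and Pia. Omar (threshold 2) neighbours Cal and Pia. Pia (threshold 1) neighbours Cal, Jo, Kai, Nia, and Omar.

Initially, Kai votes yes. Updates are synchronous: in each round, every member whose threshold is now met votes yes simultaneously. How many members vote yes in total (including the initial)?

Round 1 — Kai votes yes (initial).
Round 2 — checking thresholds:
  Ben: 1 of 3 neighbours < 2, below threshold.
  Jo: 1 of 4 neighbours < 4, below threshold.
  Pia: 1 of 5 neighbours ≥ 1, votes yes.
Round 3 — checking thresholds:
  Ben: 1 of 3 neighbours < 2, below threshold.
  Cal: 1 of 3 neighbours < 3, below threshold.
  Jo: 2 of 4 neighbours < 4, below threshold.
  Nia: 1 of 2 neighbours ≥ 1, votes yes.
  Omar: 1 of 2 neighbours < 2, below threshold.
Round 4 — no new yes votes; cascade stops.

3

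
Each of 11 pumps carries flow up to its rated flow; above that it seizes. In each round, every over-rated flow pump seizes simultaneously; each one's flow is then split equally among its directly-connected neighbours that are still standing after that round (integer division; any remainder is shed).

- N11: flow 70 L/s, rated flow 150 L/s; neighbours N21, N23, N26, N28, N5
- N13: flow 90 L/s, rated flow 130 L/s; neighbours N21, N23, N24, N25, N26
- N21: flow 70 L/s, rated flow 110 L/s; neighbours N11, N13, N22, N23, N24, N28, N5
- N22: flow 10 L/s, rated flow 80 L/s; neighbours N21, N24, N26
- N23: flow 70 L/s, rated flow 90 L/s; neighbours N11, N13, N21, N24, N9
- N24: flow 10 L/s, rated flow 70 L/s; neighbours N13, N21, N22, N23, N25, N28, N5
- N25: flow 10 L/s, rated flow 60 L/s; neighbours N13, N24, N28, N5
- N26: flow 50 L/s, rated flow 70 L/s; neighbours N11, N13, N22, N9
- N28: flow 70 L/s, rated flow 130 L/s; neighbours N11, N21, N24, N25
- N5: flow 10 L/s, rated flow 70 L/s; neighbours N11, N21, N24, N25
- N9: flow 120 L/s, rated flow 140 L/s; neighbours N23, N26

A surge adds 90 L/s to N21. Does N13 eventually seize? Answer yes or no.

yes

Round 1 — N21 at 160 > 110. N21 seizes.
  N21 sheds 160 L/s to N11, N13, N22, N23, N24, N28, N5: 22 each (6 lost).
    N11: 70+22 = 92 ≤ 150
    N13: 90+22 = 112 ≤ 130
    N22: 10+22 = 32 ≤ 80
    N23: 70+22 = 92 > 90
    N24: 10+22 = 32 ≤ 70
    N28: 70+22 = 92 ≤ 130
    N5: 10+22 = 32 ≤ 70
Round 2 — N23 seizes.
  N23 sheds 92 L/s to N11, N13, N24, N9: 23 each.
    N11: 92+23 = 115 ≤ 150
    N13: 112+23 = 135 > 130
    N24: 32+23 = 55 ≤ 70
    N9: 120+23 = 143 > 140
Round 3 — N13, N9 seize.
  N13 sheds 135 L/s to N24, N25, N26: 45 each.
    N24: 55+45 = 100 > 70
    N25: 10+45 = 55 ≤ 60
    N26: 50+45 = 95 > 70
  N9 sheds 143 L/s to N26: 143 each.
    N26: 95+143 = 238 > 70
Round 4 — N24, N26 seize.
  N24 sheds 100 L/s to N22, N25, N28, N5: 25 each.
    N22: 32+25 = 57 ≤ 80
    N25: 55+25 = 80 > 60
    N28: 92+25 = 117 ≤ 130
    N5: 32+25 = 57 ≤ 70
  N26 sheds 238 L/s to N11, N22: 119 each.
    N11: 115+119 = 234 > 150
    N22: 57+119 = 176 > 80
Round 5 — N11, N22, N25 seize.
  N11 sheds 234 L/s to N28, N5: 117 each.
    N28: 117+117 = 234 > 130
    N5: 57+117 = 174 > 70
  N22 sheds 176 L/s: no online neighbours, lost.
  N25 sheds 80 L/s to N28, N5: 40 each.
    N28: 234+40 = 274 > 130
    N5: 174+40 = 214 > 70
Round 6 — N28, N5 seize.
  N28 sheds 274 L/s: no online neighbours, lost.
  N5 sheds 214 L/s: no online neighbours, lost.
No further seizures.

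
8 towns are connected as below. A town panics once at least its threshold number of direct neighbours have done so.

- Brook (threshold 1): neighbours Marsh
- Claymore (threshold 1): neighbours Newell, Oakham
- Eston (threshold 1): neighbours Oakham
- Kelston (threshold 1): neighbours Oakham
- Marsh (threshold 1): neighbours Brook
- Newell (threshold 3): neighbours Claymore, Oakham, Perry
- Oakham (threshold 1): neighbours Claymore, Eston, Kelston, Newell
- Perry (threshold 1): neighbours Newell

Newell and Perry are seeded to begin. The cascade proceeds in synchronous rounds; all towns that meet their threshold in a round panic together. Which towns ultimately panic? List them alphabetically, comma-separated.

Claymore, Eston, Kelston, Newell, Oakham, Perry

Round 1 — Newell, Perry panic (initial).
Round 2 — checking thresholds:
  Claymore: 1 of 2 neighbours ≥ 1, panics.
  Oakham: 1 of 4 neighbours ≥ 1, panics.
Round 3 — checking thresholds:
  Eston: 1 of 1 neighbours ≥ 1, panics.
  Kelston: 1 of 1 neighbours ≥ 1, panics.
Round 4 — no new panics; cascade stops.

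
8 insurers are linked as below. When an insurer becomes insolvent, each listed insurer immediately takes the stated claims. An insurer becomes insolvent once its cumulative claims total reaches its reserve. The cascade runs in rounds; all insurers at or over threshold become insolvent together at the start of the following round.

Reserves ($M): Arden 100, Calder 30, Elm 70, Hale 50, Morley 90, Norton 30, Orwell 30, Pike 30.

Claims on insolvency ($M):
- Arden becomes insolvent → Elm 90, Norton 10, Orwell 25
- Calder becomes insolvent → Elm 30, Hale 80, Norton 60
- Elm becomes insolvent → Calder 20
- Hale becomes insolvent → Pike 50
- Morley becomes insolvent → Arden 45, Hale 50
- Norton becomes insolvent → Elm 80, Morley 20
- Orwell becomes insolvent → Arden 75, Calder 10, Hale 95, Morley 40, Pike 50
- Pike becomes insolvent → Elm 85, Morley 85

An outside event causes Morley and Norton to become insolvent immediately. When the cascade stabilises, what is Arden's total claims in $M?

45

Round 1 — Morley, Norton become insolvent (initial).
  Arden: +45 → 45 < 100
  Elm: +80 → 80 ≥ 70
  Hale: +50 → 50 ≥ 50
Round 2 — Elm, Hale become insolvent.
  Calder: +20 → 20 < 30
  Pike: +50 → 50 ≥ 30
Round 3 — Pike becomes insolvent.
No further insolvencies.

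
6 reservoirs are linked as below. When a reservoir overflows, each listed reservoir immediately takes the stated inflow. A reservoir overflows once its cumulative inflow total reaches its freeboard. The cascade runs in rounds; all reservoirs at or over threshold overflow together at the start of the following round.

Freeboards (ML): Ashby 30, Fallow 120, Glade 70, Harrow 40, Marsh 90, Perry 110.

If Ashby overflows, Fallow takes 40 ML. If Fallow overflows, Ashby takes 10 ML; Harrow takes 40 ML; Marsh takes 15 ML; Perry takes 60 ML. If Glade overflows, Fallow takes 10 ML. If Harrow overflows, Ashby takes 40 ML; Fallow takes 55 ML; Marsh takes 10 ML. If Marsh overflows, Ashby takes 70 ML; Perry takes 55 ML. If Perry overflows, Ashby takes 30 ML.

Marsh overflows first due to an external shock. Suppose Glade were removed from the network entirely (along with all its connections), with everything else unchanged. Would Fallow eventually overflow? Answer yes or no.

With Glade removed:
Round 1 — Marsh overflows (initial).
  Ashby: +70 → 70 ≥ 30
  Perry: +55 → 55 < 110
Round 2 — Ashby overflows.
  Fallow: +40 → 40 < 120
No further overflows.

no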